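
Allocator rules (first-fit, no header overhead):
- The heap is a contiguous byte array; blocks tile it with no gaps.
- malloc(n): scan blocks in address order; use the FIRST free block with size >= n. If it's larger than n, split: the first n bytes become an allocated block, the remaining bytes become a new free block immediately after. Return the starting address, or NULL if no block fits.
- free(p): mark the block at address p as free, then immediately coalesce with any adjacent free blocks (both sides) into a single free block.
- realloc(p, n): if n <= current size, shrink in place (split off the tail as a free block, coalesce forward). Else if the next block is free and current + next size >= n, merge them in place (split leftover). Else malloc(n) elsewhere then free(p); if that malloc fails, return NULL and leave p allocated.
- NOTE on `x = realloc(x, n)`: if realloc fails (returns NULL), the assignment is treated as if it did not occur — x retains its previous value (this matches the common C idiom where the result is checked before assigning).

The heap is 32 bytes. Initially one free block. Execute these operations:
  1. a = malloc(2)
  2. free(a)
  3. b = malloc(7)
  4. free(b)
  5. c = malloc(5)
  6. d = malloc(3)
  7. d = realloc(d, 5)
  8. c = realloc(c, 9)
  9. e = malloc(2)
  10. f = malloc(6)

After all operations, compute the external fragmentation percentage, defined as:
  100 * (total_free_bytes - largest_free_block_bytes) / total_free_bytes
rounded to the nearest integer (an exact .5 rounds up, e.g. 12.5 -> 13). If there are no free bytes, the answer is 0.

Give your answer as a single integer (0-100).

Answer: 30

Derivation:
Op 1: a = malloc(2) -> a = 0; heap: [0-1 ALLOC][2-31 FREE]
Op 2: free(a) -> (freed a); heap: [0-31 FREE]
Op 3: b = malloc(7) -> b = 0; heap: [0-6 ALLOC][7-31 FREE]
Op 4: free(b) -> (freed b); heap: [0-31 FREE]
Op 5: c = malloc(5) -> c = 0; heap: [0-4 ALLOC][5-31 FREE]
Op 6: d = malloc(3) -> d = 5; heap: [0-4 ALLOC][5-7 ALLOC][8-31 FREE]
Op 7: d = realloc(d, 5) -> d = 5; heap: [0-4 ALLOC][5-9 ALLOC][10-31 FREE]
Op 8: c = realloc(c, 9) -> c = 10; heap: [0-4 FREE][5-9 ALLOC][10-18 ALLOC][19-31 FREE]
Op 9: e = malloc(2) -> e = 0; heap: [0-1 ALLOC][2-4 FREE][5-9 ALLOC][10-18 ALLOC][19-31 FREE]
Op 10: f = malloc(6) -> f = 19; heap: [0-1 ALLOC][2-4 FREE][5-9 ALLOC][10-18 ALLOC][19-24 ALLOC][25-31 FREE]
Free blocks: [3 7] total_free=10 largest=7 -> 100*(10-7)/10 = 300/10 = 30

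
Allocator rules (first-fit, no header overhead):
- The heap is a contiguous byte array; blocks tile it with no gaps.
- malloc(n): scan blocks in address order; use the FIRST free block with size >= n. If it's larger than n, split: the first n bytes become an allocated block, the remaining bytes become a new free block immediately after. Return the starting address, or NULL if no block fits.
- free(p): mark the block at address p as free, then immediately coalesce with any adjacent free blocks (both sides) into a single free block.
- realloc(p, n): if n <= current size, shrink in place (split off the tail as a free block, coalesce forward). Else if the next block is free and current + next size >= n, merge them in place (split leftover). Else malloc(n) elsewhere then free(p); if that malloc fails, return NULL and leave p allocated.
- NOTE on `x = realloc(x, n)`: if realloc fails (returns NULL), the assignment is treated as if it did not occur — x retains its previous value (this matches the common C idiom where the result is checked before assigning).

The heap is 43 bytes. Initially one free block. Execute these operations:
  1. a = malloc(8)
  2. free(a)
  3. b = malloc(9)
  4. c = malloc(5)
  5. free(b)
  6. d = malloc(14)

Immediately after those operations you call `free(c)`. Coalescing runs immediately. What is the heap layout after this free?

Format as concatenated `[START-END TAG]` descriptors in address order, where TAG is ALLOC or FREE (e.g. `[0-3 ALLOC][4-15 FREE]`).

Answer: [0-13 FREE][14-27 ALLOC][28-42 FREE]

Derivation:
Op 1: a = malloc(8) -> a = 0; heap: [0-7 ALLOC][8-42 FREE]
Op 2: free(a) -> (freed a); heap: [0-42 FREE]
Op 3: b = malloc(9) -> b = 0; heap: [0-8 ALLOC][9-42 FREE]
Op 4: c = malloc(5) -> c = 9; heap: [0-8 ALLOC][9-13 ALLOC][14-42 FREE]
Op 5: free(b) -> (freed b); heap: [0-8 FREE][9-13 ALLOC][14-42 FREE]
Op 6: d = malloc(14) -> d = 14; heap: [0-8 FREE][9-13 ALLOC][14-27 ALLOC][28-42 FREE]
free(c): c = 9 -> block [9-13 ALLOC]; mark free, coalesce with adjacent free neighbors -> [0-13 FREE][14-27 ALLOC][28-42 FREE]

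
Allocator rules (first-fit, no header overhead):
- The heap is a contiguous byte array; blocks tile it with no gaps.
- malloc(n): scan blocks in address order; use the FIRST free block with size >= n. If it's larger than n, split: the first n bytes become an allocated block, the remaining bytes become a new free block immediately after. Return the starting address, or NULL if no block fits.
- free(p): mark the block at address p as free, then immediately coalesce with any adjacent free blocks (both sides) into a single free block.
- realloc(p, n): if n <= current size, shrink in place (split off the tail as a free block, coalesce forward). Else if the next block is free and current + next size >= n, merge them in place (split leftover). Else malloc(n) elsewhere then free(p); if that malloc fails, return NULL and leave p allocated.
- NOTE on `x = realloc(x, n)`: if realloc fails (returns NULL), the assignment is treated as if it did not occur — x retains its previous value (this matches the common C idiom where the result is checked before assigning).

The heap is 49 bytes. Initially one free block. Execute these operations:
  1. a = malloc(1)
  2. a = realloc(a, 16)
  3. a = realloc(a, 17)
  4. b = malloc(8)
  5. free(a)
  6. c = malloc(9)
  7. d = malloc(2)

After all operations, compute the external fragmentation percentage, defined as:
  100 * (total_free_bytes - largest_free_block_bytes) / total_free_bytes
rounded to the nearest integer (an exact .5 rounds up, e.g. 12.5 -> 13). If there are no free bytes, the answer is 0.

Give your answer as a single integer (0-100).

Answer: 20

Derivation:
Op 1: a = malloc(1) -> a = 0; heap: [0-0 ALLOC][1-48 FREE]
Op 2: a = realloc(a, 16) -> a = 0; heap: [0-15 ALLOC][16-48 FREE]
Op 3: a = realloc(a, 17) -> a = 0; heap: [0-16 ALLOC][17-48 FREE]
Op 4: b = malloc(8) -> b = 17; heap: [0-16 ALLOC][17-24 ALLOC][25-48 FREE]
Op 5: free(a) -> (freed a); heap: [0-16 FREE][17-24 ALLOC][25-48 FREE]
Op 6: c = malloc(9) -> c = 0; heap: [0-8 ALLOC][9-16 FREE][17-24 ALLOC][25-48 FREE]
Op 7: d = malloc(2) -> d = 9; heap: [0-8 ALLOC][9-10 ALLOC][11-16 FREE][17-24 ALLOC][25-48 FREE]
Free blocks: [6 24] total_free=30 largest=24 -> 100*(30-24)/30 = 600/30 = 20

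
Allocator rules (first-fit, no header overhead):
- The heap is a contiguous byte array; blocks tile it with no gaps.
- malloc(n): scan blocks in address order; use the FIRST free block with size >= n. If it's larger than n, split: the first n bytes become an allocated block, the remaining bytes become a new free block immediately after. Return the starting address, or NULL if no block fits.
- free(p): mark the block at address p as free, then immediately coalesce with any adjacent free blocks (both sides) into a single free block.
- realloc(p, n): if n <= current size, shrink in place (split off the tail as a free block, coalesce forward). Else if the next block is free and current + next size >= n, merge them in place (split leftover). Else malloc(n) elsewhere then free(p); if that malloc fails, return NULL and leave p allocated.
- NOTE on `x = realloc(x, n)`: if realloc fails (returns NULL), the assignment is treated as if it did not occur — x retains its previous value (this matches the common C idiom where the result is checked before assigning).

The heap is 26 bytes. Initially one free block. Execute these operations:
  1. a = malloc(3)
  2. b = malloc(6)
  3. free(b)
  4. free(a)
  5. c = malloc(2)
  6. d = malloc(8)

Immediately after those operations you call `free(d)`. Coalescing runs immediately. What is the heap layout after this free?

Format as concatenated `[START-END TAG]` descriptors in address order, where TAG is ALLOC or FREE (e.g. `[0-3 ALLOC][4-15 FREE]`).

Answer: [0-1 ALLOC][2-25 FREE]

Derivation:
Op 1: a = malloc(3) -> a = 0; heap: [0-2 ALLOC][3-25 FREE]
Op 2: b = malloc(6) -> b = 3; heap: [0-2 ALLOC][3-8 ALLOC][9-25 FREE]
Op 3: free(b) -> (freed b); heap: [0-2 ALLOC][3-25 FREE]
Op 4: free(a) -> (freed a); heap: [0-25 FREE]
Op 5: c = malloc(2) -> c = 0; heap: [0-1 ALLOC][2-25 FREE]
Op 6: d = malloc(8) -> d = 2; heap: [0-1 ALLOC][2-9 ALLOC][10-25 FREE]
free(d): d = 2 -> block [2-9 ALLOC]; mark free, coalesce with adjacent free neighbors -> [0-1 ALLOC][2-25 FREE]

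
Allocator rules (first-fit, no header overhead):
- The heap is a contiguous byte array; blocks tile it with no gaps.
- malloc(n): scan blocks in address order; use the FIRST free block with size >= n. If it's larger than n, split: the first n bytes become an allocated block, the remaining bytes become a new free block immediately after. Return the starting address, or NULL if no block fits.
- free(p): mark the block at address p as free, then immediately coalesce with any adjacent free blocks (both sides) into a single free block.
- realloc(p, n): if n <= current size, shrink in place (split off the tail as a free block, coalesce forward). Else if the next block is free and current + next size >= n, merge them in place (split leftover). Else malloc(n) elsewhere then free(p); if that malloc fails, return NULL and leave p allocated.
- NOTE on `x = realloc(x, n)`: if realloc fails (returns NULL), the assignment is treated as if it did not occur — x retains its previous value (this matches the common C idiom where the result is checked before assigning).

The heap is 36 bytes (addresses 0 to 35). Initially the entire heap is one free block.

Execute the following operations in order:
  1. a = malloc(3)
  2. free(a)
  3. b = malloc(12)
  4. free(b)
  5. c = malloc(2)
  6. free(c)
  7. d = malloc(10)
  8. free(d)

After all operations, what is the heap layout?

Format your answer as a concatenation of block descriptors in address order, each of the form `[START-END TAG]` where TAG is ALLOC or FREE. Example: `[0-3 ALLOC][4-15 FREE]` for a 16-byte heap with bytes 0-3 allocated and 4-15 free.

Answer: [0-35 FREE]

Derivation:
Op 1: a = malloc(3) -> a = 0; heap: [0-2 ALLOC][3-35 FREE]
Op 2: free(a) -> (freed a); heap: [0-35 FREE]
Op 3: b = malloc(12) -> b = 0; heap: [0-11 ALLOC][12-35 FREE]
Op 4: free(b) -> (freed b); heap: [0-35 FREE]
Op 5: c = malloc(2) -> c = 0; heap: [0-1 ALLOC][2-35 FREE]
Op 6: free(c) -> (freed c); heap: [0-35 FREE]
Op 7: d = malloc(10) -> d = 0; heap: [0-9 ALLOC][10-35 FREE]
Op 8: free(d) -> (freed d); heap: [0-35 FREE]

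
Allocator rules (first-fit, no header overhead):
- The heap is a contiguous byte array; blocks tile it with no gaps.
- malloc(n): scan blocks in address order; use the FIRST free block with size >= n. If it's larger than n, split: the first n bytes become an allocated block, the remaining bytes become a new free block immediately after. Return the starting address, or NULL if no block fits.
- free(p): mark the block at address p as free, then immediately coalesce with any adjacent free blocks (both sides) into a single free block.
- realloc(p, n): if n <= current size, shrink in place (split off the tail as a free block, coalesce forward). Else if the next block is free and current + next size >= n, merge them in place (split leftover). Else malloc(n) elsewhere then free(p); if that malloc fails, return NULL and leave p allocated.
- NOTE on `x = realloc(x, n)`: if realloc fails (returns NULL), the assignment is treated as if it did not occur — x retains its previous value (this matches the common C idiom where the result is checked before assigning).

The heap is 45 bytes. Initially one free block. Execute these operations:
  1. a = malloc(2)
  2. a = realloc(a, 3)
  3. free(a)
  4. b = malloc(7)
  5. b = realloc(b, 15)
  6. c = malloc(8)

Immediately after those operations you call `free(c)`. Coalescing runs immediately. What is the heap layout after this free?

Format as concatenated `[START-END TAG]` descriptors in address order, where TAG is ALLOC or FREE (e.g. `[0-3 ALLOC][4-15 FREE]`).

Answer: [0-14 ALLOC][15-44 FREE]

Derivation:
Op 1: a = malloc(2) -> a = 0; heap: [0-1 ALLOC][2-44 FREE]
Op 2: a = realloc(a, 3) -> a = 0; heap: [0-2 ALLOC][3-44 FREE]
Op 3: free(a) -> (freed a); heap: [0-44 FREE]
Op 4: b = malloc(7) -> b = 0; heap: [0-6 ALLOC][7-44 FREE]
Op 5: b = realloc(b, 15) -> b = 0; heap: [0-14 ALLOC][15-44 FREE]
Op 6: c = malloc(8) -> c = 15; heap: [0-14 ALLOC][15-22 ALLOC][23-44 FREE]
free(c): c = 15 -> block [15-22 ALLOC]; mark free, coalesce with adjacent free neighbors -> [0-14 ALLOC][15-44 FREE]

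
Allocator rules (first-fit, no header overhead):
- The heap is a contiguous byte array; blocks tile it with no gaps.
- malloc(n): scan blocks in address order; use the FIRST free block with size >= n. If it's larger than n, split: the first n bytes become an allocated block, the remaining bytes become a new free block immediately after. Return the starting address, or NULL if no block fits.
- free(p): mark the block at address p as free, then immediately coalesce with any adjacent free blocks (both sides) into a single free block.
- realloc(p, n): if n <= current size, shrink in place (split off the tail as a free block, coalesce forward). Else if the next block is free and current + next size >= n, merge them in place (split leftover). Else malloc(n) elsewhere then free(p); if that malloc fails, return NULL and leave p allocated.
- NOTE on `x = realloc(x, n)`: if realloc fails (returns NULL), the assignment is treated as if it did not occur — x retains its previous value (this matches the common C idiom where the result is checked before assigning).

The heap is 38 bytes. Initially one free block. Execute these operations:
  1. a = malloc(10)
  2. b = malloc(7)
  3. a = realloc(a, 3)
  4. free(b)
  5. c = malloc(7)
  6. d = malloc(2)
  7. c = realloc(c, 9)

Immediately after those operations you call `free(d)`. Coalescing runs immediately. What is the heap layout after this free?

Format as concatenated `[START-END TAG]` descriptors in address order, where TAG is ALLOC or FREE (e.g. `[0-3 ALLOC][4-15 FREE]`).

Op 1: a = malloc(10) -> a = 0; heap: [0-9 ALLOC][10-37 FREE]
Op 2: b = malloc(7) -> b = 10; heap: [0-9 ALLOC][10-16 ALLOC][17-37 FREE]
Op 3: a = realloc(a, 3) -> a = 0; heap: [0-2 ALLOC][3-9 FREE][10-16 ALLOC][17-37 FREE]
Op 4: free(b) -> (freed b); heap: [0-2 ALLOC][3-37 FREE]
Op 5: c = malloc(7) -> c = 3; heap: [0-2 ALLOC][3-9 ALLOC][10-37 FREE]
Op 6: d = malloc(2) -> d = 10; heap: [0-2 ALLOC][3-9 ALLOC][10-11 ALLOC][12-37 FREE]
Op 7: c = realloc(c, 9) -> c = 12; heap: [0-2 ALLOC][3-9 FREE][10-11 ALLOC][12-20 ALLOC][21-37 FREE]
free(d): d = 10 -> block [10-11 ALLOC]; mark free, coalesce with adjacent free neighbors -> [0-2 ALLOC][3-11 FREE][12-20 ALLOC][21-37 FREE]

Answer: [0-2 ALLOC][3-11 FREE][12-20 ALLOC][21-37 FREE]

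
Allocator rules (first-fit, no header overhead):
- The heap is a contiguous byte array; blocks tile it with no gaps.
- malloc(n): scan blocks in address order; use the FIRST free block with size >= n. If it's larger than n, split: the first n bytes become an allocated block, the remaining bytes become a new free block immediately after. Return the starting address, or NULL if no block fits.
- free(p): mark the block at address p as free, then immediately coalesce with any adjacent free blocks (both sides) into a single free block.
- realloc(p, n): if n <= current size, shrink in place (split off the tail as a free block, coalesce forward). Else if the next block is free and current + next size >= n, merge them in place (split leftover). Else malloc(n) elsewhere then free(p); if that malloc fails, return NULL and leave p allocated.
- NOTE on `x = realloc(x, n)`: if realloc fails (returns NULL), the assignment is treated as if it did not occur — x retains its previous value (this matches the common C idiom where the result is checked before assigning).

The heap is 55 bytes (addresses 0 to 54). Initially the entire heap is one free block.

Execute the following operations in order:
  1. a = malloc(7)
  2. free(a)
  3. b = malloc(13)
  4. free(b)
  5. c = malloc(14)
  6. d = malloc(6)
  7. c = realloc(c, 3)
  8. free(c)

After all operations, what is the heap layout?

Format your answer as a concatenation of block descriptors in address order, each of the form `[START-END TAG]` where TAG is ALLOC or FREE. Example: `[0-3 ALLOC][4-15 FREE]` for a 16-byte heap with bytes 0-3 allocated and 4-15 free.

Answer: [0-13 FREE][14-19 ALLOC][20-54 FREE]

Derivation:
Op 1: a = malloc(7) -> a = 0; heap: [0-6 ALLOC][7-54 FREE]
Op 2: free(a) -> (freed a); heap: [0-54 FREE]
Op 3: b = malloc(13) -> b = 0; heap: [0-12 ALLOC][13-54 FREE]
Op 4: free(b) -> (freed b); heap: [0-54 FREE]
Op 5: c = malloc(14) -> c = 0; heap: [0-13 ALLOC][14-54 FREE]
Op 6: d = malloc(6) -> d = 14; heap: [0-13 ALLOC][14-19 ALLOC][20-54 FREE]
Op 7: c = realloc(c, 3) -> c = 0; heap: [0-2 ALLOC][3-13 FREE][14-19 ALLOC][20-54 FREE]
Op 8: free(c) -> (freed c); heap: [0-13 FREE][14-19 ALLOC][20-54 FREE]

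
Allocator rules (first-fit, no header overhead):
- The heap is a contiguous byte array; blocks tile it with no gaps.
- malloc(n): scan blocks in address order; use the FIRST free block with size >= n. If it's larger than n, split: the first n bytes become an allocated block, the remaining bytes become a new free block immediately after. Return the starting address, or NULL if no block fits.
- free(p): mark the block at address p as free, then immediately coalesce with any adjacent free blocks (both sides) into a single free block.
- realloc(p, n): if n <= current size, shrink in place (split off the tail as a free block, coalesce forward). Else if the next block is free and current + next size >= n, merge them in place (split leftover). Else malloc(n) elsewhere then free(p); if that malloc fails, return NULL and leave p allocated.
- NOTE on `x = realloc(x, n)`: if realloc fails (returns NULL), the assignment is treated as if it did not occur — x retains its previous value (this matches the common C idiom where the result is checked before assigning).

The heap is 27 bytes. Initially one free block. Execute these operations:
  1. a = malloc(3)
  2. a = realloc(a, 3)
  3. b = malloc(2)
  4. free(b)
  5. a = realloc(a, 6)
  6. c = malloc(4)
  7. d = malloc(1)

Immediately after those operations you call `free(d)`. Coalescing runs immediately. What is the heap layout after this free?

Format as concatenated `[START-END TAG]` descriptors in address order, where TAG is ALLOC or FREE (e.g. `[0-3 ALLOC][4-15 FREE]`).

Op 1: a = malloc(3) -> a = 0; heap: [0-2 ALLOC][3-26 FREE]
Op 2: a = realloc(a, 3) -> a = 0; heap: [0-2 ALLOC][3-26 FREE]
Op 3: b = malloc(2) -> b = 3; heap: [0-2 ALLOC][3-4 ALLOC][5-26 FREE]
Op 4: free(b) -> (freed b); heap: [0-2 ALLOC][3-26 FREE]
Op 5: a = realloc(a, 6) -> a = 0; heap: [0-5 ALLOC][6-26 FREE]
Op 6: c = malloc(4) -> c = 6; heap: [0-5 ALLOC][6-9 ALLOC][10-26 FREE]
Op 7: d = malloc(1) -> d = 10; heap: [0-5 ALLOC][6-9 ALLOC][10-10 ALLOC][11-26 FREE]
free(d): d = 10 -> block [10-10 ALLOC]; mark free, coalesce with adjacent free neighbors -> [0-5 ALLOC][6-9 ALLOC][10-26 FREE]

Answer: [0-5 ALLOC][6-9 ALLOC][10-26 FREE]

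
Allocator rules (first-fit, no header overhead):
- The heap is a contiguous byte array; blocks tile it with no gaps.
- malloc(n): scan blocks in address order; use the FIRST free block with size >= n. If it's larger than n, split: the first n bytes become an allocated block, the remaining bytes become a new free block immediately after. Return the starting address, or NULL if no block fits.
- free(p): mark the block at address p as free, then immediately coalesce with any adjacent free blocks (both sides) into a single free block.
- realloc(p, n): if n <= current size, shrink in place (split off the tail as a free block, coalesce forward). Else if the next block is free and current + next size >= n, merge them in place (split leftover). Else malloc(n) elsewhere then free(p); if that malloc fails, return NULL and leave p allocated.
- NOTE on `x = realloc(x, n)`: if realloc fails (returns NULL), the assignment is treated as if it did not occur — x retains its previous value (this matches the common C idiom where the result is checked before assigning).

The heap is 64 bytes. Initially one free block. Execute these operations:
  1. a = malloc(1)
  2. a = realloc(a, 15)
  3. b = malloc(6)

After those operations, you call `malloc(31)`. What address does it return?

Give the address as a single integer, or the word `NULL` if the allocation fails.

Answer: 21

Derivation:
Op 1: a = malloc(1) -> a = 0; heap: [0-0 ALLOC][1-63 FREE]
Op 2: a = realloc(a, 15) -> a = 0; heap: [0-14 ALLOC][15-63 FREE]
Op 3: b = malloc(6) -> b = 15; heap: [0-14 ALLOC][15-20 ALLOC][21-63 FREE]
malloc(31): first-fit scan over [0-14 ALLOC][15-20 ALLOC][21-63 FREE] -> 21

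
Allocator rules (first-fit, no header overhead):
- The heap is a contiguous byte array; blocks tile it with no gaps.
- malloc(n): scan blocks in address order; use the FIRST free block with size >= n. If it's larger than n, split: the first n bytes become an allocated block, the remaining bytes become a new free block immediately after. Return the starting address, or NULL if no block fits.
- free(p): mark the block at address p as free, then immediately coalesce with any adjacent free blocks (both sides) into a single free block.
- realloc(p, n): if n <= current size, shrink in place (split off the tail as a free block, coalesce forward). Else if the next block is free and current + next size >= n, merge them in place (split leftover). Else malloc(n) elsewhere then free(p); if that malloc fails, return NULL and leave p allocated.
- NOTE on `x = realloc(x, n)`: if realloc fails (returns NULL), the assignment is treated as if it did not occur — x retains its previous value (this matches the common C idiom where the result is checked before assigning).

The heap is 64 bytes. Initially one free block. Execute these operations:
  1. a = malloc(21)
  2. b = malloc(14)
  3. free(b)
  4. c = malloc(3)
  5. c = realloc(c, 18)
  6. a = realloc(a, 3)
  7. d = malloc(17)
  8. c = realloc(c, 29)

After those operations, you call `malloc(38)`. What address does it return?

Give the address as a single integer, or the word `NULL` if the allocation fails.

Op 1: a = malloc(21) -> a = 0; heap: [0-20 ALLOC][21-63 FREE]
Op 2: b = malloc(14) -> b = 21; heap: [0-20 ALLOC][21-34 ALLOC][35-63 FREE]
Op 3: free(b) -> (freed b); heap: [0-20 ALLOC][21-63 FREE]
Op 4: c = malloc(3) -> c = 21; heap: [0-20 ALLOC][21-23 ALLOC][24-63 FREE]
Op 5: c = realloc(c, 18) -> c = 21; heap: [0-20 ALLOC][21-38 ALLOC][39-63 FREE]
Op 6: a = realloc(a, 3) -> a = 0; heap: [0-2 ALLOC][3-20 FREE][21-38 ALLOC][39-63 FREE]
Op 7: d = malloc(17) -> d = 3; heap: [0-2 ALLOC][3-19 ALLOC][20-20 FREE][21-38 ALLOC][39-63 FREE]
Op 8: c = realloc(c, 29) -> c = 21; heap: [0-2 ALLOC][3-19 ALLOC][20-20 FREE][21-49 ALLOC][50-63 FREE]
malloc(38): first-fit scan over [0-2 ALLOC][3-19 ALLOC][20-20 FREE][21-49 ALLOC][50-63 FREE] -> NULL

Answer: NULL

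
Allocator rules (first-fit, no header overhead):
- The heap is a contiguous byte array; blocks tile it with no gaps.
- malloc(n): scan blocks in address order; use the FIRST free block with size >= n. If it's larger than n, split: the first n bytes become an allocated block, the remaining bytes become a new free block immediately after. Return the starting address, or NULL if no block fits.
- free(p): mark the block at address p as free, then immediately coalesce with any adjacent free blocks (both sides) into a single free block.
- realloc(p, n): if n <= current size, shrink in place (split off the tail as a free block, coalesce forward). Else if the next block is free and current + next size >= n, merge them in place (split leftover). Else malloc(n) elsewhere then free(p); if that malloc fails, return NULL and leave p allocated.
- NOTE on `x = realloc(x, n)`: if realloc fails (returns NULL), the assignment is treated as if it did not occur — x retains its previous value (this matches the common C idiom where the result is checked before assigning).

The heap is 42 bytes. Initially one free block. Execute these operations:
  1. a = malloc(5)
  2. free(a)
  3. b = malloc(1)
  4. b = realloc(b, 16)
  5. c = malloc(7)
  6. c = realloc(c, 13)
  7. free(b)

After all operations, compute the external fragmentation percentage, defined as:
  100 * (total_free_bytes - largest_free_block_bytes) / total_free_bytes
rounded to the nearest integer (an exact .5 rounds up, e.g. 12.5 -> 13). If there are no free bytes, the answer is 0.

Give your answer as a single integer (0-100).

Answer: 45

Derivation:
Op 1: a = malloc(5) -> a = 0; heap: [0-4 ALLOC][5-41 FREE]
Op 2: free(a) -> (freed a); heap: [0-41 FREE]
Op 3: b = malloc(1) -> b = 0; heap: [0-0 ALLOC][1-41 FREE]
Op 4: b = realloc(b, 16) -> b = 0; heap: [0-15 ALLOC][16-41 FREE]
Op 5: c = malloc(7) -> c = 16; heap: [0-15 ALLOC][16-22 ALLOC][23-41 FREE]
Op 6: c = realloc(c, 13) -> c = 16; heap: [0-15 ALLOC][16-28 ALLOC][29-41 FREE]
Op 7: free(b) -> (freed b); heap: [0-15 FREE][16-28 ALLOC][29-41 FREE]
Free blocks: [16 13] total_free=29 largest=16 -> 100*(29-16)/29 = 1300/29 ≈ 44.828 -> rounds to 45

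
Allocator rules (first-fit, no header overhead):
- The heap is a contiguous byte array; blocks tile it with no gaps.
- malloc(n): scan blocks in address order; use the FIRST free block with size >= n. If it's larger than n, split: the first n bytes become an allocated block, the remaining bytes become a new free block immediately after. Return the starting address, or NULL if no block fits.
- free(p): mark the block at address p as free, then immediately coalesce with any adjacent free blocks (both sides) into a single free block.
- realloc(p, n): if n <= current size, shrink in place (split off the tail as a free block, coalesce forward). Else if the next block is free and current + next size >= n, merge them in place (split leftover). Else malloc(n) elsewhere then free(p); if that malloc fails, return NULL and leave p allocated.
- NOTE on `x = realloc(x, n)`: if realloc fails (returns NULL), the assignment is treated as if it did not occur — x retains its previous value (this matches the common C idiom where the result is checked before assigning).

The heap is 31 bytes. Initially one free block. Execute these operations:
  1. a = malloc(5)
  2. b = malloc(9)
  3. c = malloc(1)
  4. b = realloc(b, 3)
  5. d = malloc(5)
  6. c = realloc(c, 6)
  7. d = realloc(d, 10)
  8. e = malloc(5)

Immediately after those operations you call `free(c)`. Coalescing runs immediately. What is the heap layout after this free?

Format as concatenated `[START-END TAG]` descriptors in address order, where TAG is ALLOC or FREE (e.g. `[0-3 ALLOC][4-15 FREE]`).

Answer: [0-4 ALLOC][5-7 ALLOC][8-12 ALLOC][13-19 FREE][20-29 ALLOC][30-30 FREE]

Derivation:
Op 1: a = malloc(5) -> a = 0; heap: [0-4 ALLOC][5-30 FREE]
Op 2: b = malloc(9) -> b = 5; heap: [0-4 ALLOC][5-13 ALLOC][14-30 FREE]
Op 3: c = malloc(1) -> c = 14; heap: [0-4 ALLOC][5-13 ALLOC][14-14 ALLOC][15-30 FREE]
Op 4: b = realloc(b, 3) -> b = 5; heap: [0-4 ALLOC][5-7 ALLOC][8-13 FREE][14-14 ALLOC][15-30 FREE]
Op 5: d = malloc(5) -> d = 8; heap: [0-4 ALLOC][5-7 ALLOC][8-12 ALLOC][13-13 FREE][14-14 ALLOC][15-30 FREE]
Op 6: c = realloc(c, 6) -> c = 14; heap: [0-4 ALLOC][5-7 ALLOC][8-12 ALLOC][13-13 FREE][14-19 ALLOC][20-30 FREE]
Op 7: d = realloc(d, 10) -> d = 20; heap: [0-4 ALLOC][5-7 ALLOC][8-13 FREE][14-19 ALLOC][20-29 ALLOC][30-30 FREE]
Op 8: e = malloc(5) -> e = 8; heap: [0-4 ALLOC][5-7 ALLOC][8-12 ALLOC][13-13 FREE][14-19 ALLOC][20-29 ALLOC][30-30 FREE]
free(c): c = 14 -> block [14-19 ALLOC]; mark free, coalesce with adjacent free neighbors -> [0-4 ALLOC][5-7 ALLOC][8-12 ALLOC][13-19 FREE][20-29 ALLOC][30-30 FREE]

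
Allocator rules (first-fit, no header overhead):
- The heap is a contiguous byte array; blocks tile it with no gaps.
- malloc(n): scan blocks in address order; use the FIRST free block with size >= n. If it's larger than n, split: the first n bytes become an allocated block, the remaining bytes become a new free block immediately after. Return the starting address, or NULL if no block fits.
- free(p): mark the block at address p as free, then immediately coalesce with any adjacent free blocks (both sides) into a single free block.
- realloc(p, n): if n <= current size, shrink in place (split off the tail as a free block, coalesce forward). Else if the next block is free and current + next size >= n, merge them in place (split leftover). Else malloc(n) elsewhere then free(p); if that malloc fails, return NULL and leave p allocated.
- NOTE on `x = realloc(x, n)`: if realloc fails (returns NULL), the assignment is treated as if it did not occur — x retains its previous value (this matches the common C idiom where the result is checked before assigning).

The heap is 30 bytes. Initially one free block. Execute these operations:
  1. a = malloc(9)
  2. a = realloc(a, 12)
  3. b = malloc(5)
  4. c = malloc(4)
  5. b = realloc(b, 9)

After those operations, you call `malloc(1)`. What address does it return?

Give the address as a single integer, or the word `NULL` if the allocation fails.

Answer: 12

Derivation:
Op 1: a = malloc(9) -> a = 0; heap: [0-8 ALLOC][9-29 FREE]
Op 2: a = realloc(a, 12) -> a = 0; heap: [0-11 ALLOC][12-29 FREE]
Op 3: b = malloc(5) -> b = 12; heap: [0-11 ALLOC][12-16 ALLOC][17-29 FREE]
Op 4: c = malloc(4) -> c = 17; heap: [0-11 ALLOC][12-16 ALLOC][17-20 ALLOC][21-29 FREE]
Op 5: b = realloc(b, 9) -> b = 21; heap: [0-11 ALLOC][12-16 FREE][17-20 ALLOC][21-29 ALLOC]
malloc(1): first-fit scan over [0-11 ALLOC][12-16 FREE][17-20 ALLOC][21-29 ALLOC] -> 12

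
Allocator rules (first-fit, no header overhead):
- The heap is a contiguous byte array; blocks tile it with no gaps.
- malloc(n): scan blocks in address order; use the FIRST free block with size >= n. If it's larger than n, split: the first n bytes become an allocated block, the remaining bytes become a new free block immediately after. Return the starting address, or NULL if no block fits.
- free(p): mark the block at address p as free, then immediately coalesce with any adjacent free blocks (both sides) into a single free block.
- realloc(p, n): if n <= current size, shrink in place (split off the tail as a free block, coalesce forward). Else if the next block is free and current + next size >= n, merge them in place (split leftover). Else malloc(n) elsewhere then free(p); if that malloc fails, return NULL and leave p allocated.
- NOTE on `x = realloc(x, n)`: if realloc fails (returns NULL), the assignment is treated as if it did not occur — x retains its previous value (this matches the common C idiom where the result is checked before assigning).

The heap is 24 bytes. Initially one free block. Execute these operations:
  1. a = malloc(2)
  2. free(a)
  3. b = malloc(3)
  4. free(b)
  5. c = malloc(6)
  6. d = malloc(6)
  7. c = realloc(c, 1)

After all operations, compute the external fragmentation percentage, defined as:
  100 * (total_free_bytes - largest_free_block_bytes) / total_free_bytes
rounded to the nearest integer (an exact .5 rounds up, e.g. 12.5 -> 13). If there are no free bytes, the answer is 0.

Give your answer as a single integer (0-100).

Answer: 29

Derivation:
Op 1: a = malloc(2) -> a = 0; heap: [0-1 ALLOC][2-23 FREE]
Op 2: free(a) -> (freed a); heap: [0-23 FREE]
Op 3: b = malloc(3) -> b = 0; heap: [0-2 ALLOC][3-23 FREE]
Op 4: free(b) -> (freed b); heap: [0-23 FREE]
Op 5: c = malloc(6) -> c = 0; heap: [0-5 ALLOC][6-23 FREE]
Op 6: d = malloc(6) -> d = 6; heap: [0-5 ALLOC][6-11 ALLOC][12-23 FREE]
Op 7: c = realloc(c, 1) -> c = 0; heap: [0-0 ALLOC][1-5 FREE][6-11 ALLOC][12-23 FREE]
Free blocks: [5 12] total_free=17 largest=12 -> 100*(17-12)/17 = 500/17 ≈ 29.412 -> rounds to 29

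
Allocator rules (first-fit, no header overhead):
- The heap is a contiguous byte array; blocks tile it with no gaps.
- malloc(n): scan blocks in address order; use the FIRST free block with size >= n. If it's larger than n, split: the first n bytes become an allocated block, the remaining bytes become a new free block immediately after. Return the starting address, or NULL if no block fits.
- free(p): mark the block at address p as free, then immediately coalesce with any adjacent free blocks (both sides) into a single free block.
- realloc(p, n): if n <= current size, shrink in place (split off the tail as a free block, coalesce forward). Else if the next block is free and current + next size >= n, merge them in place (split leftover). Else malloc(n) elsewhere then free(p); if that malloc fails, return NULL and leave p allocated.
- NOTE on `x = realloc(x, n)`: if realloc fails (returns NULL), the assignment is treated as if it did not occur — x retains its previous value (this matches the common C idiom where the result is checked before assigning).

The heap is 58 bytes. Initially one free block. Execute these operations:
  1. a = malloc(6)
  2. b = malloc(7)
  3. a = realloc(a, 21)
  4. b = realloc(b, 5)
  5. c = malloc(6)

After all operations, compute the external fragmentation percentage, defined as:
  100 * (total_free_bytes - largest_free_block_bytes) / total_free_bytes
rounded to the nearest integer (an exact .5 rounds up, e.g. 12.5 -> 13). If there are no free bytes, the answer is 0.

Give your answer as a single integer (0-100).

Answer: 8

Derivation:
Op 1: a = malloc(6) -> a = 0; heap: [0-5 ALLOC][6-57 FREE]
Op 2: b = malloc(7) -> b = 6; heap: [0-5 ALLOC][6-12 ALLOC][13-57 FREE]
Op 3: a = realloc(a, 21) -> a = 13; heap: [0-5 FREE][6-12 ALLOC][13-33 ALLOC][34-57 FREE]
Op 4: b = realloc(b, 5) -> b = 6; heap: [0-5 FREE][6-10 ALLOC][11-12 FREE][13-33 ALLOC][34-57 FREE]
Op 5: c = malloc(6) -> c = 0; heap: [0-5 ALLOC][6-10 ALLOC][11-12 FREE][13-33 ALLOC][34-57 FREE]
Free blocks: [2 24] total_free=26 largest=24 -> 100*(26-24)/26 = 200/26 ≈ 7.692 -> rounds to 8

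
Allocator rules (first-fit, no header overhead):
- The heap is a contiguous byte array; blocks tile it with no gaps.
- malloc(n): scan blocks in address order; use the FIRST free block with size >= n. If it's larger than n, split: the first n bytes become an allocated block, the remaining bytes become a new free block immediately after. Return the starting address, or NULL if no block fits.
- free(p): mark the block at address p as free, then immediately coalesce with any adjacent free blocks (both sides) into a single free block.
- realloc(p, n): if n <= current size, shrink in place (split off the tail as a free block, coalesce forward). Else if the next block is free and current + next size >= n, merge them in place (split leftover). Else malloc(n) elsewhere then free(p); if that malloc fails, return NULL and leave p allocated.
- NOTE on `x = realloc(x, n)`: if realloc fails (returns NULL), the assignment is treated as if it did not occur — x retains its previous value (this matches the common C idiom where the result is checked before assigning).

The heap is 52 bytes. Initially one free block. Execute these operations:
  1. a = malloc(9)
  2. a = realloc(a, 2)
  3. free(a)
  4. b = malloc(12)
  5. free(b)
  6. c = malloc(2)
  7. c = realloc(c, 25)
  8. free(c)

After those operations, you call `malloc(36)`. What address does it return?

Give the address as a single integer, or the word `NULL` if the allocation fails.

Answer: 0

Derivation:
Op 1: a = malloc(9) -> a = 0; heap: [0-8 ALLOC][9-51 FREE]
Op 2: a = realloc(a, 2) -> a = 0; heap: [0-1 ALLOC][2-51 FREE]
Op 3: free(a) -> (freed a); heap: [0-51 FREE]
Op 4: b = malloc(12) -> b = 0; heap: [0-11 ALLOC][12-51 FREE]
Op 5: free(b) -> (freed b); heap: [0-51 FREE]
Op 6: c = malloc(2) -> c = 0; heap: [0-1 ALLOC][2-51 FREE]
Op 7: c = realloc(c, 25) -> c = 0; heap: [0-24 ALLOC][25-51 FREE]
Op 8: free(c) -> (freed c); heap: [0-51 FREE]
malloc(36): first-fit scan over [0-51 FREE] -> 0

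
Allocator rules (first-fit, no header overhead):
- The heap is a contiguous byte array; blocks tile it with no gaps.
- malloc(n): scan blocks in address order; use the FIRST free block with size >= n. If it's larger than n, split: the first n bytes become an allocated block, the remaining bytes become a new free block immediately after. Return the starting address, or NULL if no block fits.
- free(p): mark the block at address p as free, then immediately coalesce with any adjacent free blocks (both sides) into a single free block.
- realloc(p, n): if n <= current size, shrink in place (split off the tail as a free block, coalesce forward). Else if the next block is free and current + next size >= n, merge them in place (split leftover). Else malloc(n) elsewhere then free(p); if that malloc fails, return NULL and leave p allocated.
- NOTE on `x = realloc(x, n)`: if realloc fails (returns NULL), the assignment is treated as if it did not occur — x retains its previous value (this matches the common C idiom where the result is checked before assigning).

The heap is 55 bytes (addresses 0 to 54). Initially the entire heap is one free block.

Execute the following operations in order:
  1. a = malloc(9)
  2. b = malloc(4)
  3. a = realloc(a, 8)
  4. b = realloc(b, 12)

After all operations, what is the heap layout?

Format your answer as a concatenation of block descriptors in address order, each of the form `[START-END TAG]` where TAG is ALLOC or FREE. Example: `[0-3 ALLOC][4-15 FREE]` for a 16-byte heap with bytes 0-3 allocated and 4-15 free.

Op 1: a = malloc(9) -> a = 0; heap: [0-8 ALLOC][9-54 FREE]
Op 2: b = malloc(4) -> b = 9; heap: [0-8 ALLOC][9-12 ALLOC][13-54 FREE]
Op 3: a = realloc(a, 8) -> a = 0; heap: [0-7 ALLOC][8-8 FREE][9-12 ALLOC][13-54 FREE]
Op 4: b = realloc(b, 12) -> b = 9; heap: [0-7 ALLOC][8-8 FREE][9-20 ALLOC][21-54 FREE]

Answer: [0-7 ALLOC][8-8 FREE][9-20 ALLOC][21-54 FREE]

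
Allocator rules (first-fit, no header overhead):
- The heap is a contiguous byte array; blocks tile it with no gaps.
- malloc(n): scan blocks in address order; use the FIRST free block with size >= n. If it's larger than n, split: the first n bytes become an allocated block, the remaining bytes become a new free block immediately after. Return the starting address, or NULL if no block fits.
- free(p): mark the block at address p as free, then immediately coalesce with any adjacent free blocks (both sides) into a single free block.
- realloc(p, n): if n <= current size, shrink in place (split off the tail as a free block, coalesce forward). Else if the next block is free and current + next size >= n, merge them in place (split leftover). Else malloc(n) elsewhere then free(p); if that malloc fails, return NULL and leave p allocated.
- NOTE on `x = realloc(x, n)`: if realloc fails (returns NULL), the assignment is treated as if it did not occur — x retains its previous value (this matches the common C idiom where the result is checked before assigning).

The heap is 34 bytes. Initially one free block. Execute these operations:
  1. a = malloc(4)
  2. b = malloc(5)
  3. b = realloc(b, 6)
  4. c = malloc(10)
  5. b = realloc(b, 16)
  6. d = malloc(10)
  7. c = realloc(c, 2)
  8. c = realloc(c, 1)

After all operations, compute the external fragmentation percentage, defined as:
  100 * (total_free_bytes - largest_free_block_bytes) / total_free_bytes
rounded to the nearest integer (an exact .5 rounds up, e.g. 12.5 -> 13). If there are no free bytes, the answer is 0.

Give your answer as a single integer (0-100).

Op 1: a = malloc(4) -> a = 0; heap: [0-3 ALLOC][4-33 FREE]
Op 2: b = malloc(5) -> b = 4; heap: [0-3 ALLOC][4-8 ALLOC][9-33 FREE]
Op 3: b = realloc(b, 6) -> b = 4; heap: [0-3 ALLOC][4-9 ALLOC][10-33 FREE]
Op 4: c = malloc(10) -> c = 10; heap: [0-3 ALLOC][4-9 ALLOC][10-19 ALLOC][20-33 FREE]
Op 5: b = realloc(b, 16) -> NULL (b unchanged); heap: [0-3 ALLOC][4-9 ALLOC][10-19 ALLOC][20-33 FREE]
Op 6: d = malloc(10) -> d = 20; heap: [0-3 ALLOC][4-9 ALLOC][10-19 ALLOC][20-29 ALLOC][30-33 FREE]
Op 7: c = realloc(c, 2) -> c = 10; heap: [0-3 ALLOC][4-9 ALLOC][10-11 ALLOC][12-19 FREE][20-29 ALLOC][30-33 FREE]
Op 8: c = realloc(c, 1) -> c = 10; heap: [0-3 ALLOC][4-9 ALLOC][10-10 ALLOC][11-19 FREE][20-29 ALLOC][30-33 FREE]
Free blocks: [9 4] total_free=13 largest=9 -> 100*(13-9)/13 = 400/13 ≈ 30.769 -> rounds to 31

Answer: 31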